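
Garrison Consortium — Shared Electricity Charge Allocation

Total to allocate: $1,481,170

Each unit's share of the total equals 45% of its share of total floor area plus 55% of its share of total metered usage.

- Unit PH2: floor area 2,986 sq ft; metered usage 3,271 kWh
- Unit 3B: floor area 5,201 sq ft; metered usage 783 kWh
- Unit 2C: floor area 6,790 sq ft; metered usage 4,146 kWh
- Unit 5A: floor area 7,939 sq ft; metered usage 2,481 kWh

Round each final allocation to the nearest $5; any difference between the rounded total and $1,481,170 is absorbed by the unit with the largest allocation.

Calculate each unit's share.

Totals — floor area 22,916, metered usage 10,681.
Combined weights (45% floor area + 55% metered usage): Unit PH2 0.2271; Unit 3B 0.1425; Unit 2C 0.3468; Unit 5A 0.2837.
Unrounded shares: Unit PH2 336,330.00; Unit 3B 210,994.08; Unit 2C 513,708.32; Unit 5A 420,137.60.
After rounding ($5): Unit PH2 $336,330; Unit 3B $210,995; Unit 2C $513,710; Unit 5A $420,140. Sum = $1,481,175.
Difference $1,481,170 − $1,481,175 = −$5 applied to largest allocation (Unit 2C): Unit 2C becomes $513,705.

Unit PH2: $336,330 · Unit 3B: $210,995 · Unit 2C: $513,705 · Unit 5A: $420,140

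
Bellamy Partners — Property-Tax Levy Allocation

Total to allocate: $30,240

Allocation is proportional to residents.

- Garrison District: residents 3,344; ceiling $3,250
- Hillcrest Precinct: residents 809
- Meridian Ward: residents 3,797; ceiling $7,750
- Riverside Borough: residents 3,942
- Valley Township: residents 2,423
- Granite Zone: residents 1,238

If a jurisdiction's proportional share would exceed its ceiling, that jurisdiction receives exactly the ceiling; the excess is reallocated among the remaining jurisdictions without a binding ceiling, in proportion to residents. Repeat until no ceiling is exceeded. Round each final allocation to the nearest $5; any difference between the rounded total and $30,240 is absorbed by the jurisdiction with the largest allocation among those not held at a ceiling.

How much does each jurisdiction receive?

Total residents = 15,553.
Pro-rata shares before constraints: Garrison District 6,501.80; Hillcrest Precinct 1,572.95; Meridian Ward 7,382.58; Riverside Borough 7,664.51; Valley Township 4,711.09; Granite Zone 2,407.07.
Capped: Garrison District ($3,250); balance $26,990 reallocated over remaining residents 12,209.
Capped: Meridian Ward ($7,750); balance $19,240 reallocated over remaining residents 8,412.
Shares after redistribution: Hillcrest Precinct 1,850.35 → $1,850; Riverside Borough 9,016.18 → $9,015; Valley Township 5,541.91 → $5,540; Granite Zone 2,831.56 → $2,830.
Rounding difference +$5 applied to Riverside Borough → $9,020.

Garrison District: $3,250; Hillcrest Precinct: $1,850; Meridian Ward: $7,750; Riverside Borough: $9,020; Valley Township: $5,540; Granite Zone: $2,830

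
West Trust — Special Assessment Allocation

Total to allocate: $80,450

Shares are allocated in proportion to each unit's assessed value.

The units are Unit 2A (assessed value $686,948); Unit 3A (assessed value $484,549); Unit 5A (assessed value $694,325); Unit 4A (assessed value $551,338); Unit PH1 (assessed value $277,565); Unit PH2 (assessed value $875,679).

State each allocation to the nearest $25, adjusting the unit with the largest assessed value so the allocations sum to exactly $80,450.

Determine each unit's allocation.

Unit 2A: $15,475 | Unit 3A: $10,925 | Unit 5A: $15,650 | Unit 4A: $12,425 | Unit PH1: $6,250 | Unit PH2: $19,725

Combined assessed value = 686,948 + 484,549 + 694,325 + 551,338 + 277,565 + 875,679 = 3,570,404.
Pro-rata amounts: Unit 2A 15,478.63; Unit 3A 10,918.08; Unit 5A 15,644.85; Unit 4A 12,423.00; Unit PH1 6,254.22; Unit PH2 19,731.21.
After rounding ($25): Unit 2A $15,475; Unit 3A $10,925; Unit 5A $15,650; Unit 4A $12,425; Unit PH1 $6,250; Unit PH2 $19,725. Sum = $80,450.
Rounded total matches; no reconciliation needed.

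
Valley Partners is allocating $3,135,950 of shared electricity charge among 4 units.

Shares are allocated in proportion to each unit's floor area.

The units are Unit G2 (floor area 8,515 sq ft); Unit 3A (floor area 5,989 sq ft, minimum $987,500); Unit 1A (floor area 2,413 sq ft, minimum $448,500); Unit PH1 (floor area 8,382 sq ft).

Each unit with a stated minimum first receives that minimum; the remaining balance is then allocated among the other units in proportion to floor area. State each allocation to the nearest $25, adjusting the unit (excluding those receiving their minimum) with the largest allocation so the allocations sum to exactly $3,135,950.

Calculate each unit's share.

Unit G2: $856,675 · Unit 3A: $987,500 · Unit 1A: $448,500 · Unit PH1: $843,275

Guaranteed amounts: Unit 3A $987,500; Unit 1A $448,500. Residual $1,699,950.
Residual split over remaining floor area 16,897: Unit G2 856,665.34 → $856,675; Unit PH1 843,284.66 → $843,275.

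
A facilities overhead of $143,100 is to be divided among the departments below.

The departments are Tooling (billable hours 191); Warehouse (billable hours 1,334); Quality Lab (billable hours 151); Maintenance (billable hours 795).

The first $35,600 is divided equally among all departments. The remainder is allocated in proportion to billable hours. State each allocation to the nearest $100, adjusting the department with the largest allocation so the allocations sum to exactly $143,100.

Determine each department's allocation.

First tranche $35,600 split equally: $8,900 each.
Remainder $107,500 by billable hours (total 2,471): Tooling 8,309.39 → $8,300; Warehouse 58,035.21 → $58,000; Quality Lab 6,569.20 → $6,600; Maintenance 34,586.20 → $34,600.
Totals: Tooling $8,900 + $8,300 = $17,200; Warehouse $8,900 + $58,000 = $66,900; Quality Lab $8,900 + $6,600 = $15,500; Maintenance $8,900 + $34,600 = $43,500.

Tooling: $17,200 · Warehouse: $66,900 · Quality Lab: $15,500 · Maintenance: $43,500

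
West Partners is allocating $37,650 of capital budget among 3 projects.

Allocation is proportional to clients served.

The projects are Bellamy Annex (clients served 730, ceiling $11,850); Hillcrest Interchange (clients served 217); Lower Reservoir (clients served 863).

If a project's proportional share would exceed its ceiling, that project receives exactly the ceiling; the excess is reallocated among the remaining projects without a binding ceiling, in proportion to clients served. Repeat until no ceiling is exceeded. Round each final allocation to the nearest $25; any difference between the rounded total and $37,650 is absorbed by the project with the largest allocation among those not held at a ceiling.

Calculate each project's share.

Sum of clients served: 1,810.
Pro-rata shares before constraints: Bellamy Annex 15,184.81; Hillcrest Interchange 4,513.84; Lower Reservoir 17,951.35.
Cap binds for Bellamy Annex ($11,850); balance $25,800 reallocated over remaining clients served 1,080.
Redistributed shares: Hillcrest Interchange 5,183.89 → $5,175; Lower Reservoir 20,616.11 → $20,625.

Bellamy Annex: $11,850 · Hillcrest Interchange: $5,175 · Lower Reservoir: $20,625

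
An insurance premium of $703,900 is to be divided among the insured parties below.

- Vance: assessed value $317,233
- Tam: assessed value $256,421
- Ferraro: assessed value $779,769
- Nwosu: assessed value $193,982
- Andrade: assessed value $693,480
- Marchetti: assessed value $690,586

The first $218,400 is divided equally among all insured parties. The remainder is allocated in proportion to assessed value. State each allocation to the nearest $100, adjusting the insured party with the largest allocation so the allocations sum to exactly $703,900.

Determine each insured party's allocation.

$218,400 shared equally gives $36,400 per insured party.
Remainder $485,500 by assessed value (total 2,931,471): Vance 52,539.02 → $52,500; Tam 42,467.55 → $42,500; Ferraro 129,142.62 → $129,100; Nwosu 32,126.62 → $32,100; Andrade 114,851.74 → $114,900; Marchetti 114,372.44 → $114,400.
Totals: Vance $36,400 + $52,500 = $88,900; Tam $36,400 + $42,500 = $78,900; Ferraro $36,400 + $129,100 = $165,500; Nwosu $36,400 + $32,100 = $68,500; Andrade $36,400 + $114,900 = $151,300; Marchetti $36,400 + $114,400 = $150,800.

Vance: $88,900; Tam: $78,900; Ferraro: $165,500; Nwosu: $68,500; Andrade: $151,300; Marchetti: $150,800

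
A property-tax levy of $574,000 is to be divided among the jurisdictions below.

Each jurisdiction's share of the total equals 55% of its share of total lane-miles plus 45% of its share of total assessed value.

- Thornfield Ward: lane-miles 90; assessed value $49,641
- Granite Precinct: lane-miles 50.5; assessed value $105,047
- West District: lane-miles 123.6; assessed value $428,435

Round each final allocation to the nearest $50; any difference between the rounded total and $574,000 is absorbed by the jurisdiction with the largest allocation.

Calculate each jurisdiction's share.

Lane-miles total 264.1; assessed value total 583,123.
Combined weights (55% lane-miles + 45% assessed value): Thornfield Ward 0.2257; Granite Precinct 0.1862; West District 0.5880.
Proportional shares: Thornfield Ward 129,573.21; Granite Precinct 106,898.31; West District 337,528.48.
After rounding ($50): Thornfield Ward $129,550; Granite Precinct $106,900; West District $337,550. Sum = $574,000.
Sum already equals the total — no adjustment.

Thornfield Ward: $129,550 · Granite Precinct: $106,900 · West District: $337,550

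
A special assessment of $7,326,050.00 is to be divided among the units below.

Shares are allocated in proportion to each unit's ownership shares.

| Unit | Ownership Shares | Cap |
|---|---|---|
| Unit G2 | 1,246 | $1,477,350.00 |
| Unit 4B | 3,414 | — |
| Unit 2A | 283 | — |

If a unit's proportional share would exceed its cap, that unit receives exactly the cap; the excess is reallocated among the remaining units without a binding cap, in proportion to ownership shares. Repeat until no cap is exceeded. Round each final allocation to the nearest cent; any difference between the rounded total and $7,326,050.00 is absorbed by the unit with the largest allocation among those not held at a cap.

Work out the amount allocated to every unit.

Unit G2: $1,477,350.00 | Unit 4B: $5,400,990.48 | Unit 2A: $447,709.52

Combined ownership shares = 4,943.
Unconstrained shares: Unit G2 1,846,704.0866; Unit 4B 5,059,909.9130; Unit 2A 419,436.0004.
Held at cap: Unit G2 ($1,477,350.00); residual $5,848,700.00 reallocated over remaining ownership shares 3,697.
Redistributed shares: Unit 4B 5,400,990.4788 → $5,400,990.48; Unit 2A 447,709.5212 → $447,709.52.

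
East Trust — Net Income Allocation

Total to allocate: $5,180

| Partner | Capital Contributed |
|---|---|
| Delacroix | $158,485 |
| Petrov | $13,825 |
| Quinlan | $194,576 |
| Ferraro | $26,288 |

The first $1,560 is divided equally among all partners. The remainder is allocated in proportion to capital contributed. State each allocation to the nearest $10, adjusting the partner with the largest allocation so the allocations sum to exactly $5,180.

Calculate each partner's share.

Delacroix: $1,850 | Petrov: $520 | Quinlan: $2,180 | Ferraro: $630

Equal tier: $1,560 ÷ 4 = $390 apiece.
Remainder $3,620 by capital contributed (total 393,174): Delacroix 1,459.19 → $1,460; Petrov 127.29 → $130; Quinlan 1,791.48 → $1,790; Ferraro 242.04 → $240.
Totals: Delacroix $390 + $1,460 = $1,850; Petrov $390 + $130 = $520; Quinlan $390 + $1,790 = $2,180; Ferraro $390 + $240 = $630.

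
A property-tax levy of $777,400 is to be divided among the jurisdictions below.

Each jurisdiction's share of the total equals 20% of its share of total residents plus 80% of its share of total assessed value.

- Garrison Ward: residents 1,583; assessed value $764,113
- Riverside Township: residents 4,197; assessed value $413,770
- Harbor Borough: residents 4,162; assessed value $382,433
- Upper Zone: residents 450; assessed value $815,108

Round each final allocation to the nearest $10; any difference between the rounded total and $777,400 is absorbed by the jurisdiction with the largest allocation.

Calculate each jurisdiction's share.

Totals — residents 10,392, assessed value 2,375,424.
Combined weights (20% residents + 80% assessed value): Garrison Ward 0.2878; Riverside Township 0.2201; Harbor Borough 0.2089; Upper Zone 0.2832.
Unrounded shares: Garrison Ward 223,739.79; Riverside Township 171,124.36; Harbor Borough 162,396.23; Upper Zone 220,139.62.
After rounding ($10): Garrison Ward $223,740; Riverside Township $171,120; Harbor Borough $162,400; Upper Zone $220,140. Sum = $777,400.
Rounded total matches; no reconciliation needed.

Garrison Ward: $223,740; Riverside Township: $171,120; Harbor Borough: $162,400; Upper Zone: $220,140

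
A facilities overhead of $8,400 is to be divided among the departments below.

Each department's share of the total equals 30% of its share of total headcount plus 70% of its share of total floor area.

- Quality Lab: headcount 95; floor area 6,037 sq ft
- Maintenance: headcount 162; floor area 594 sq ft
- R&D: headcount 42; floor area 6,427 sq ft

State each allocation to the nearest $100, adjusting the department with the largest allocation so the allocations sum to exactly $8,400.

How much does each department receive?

Totals — headcount 299, floor area 13,058.
Composite weights (30% headcount + 70% floor area): Quality Lab 0.4189; Maintenance 0.1944; R&D 0.3867.
Raw shares: Quality Lab 3,519.12; Maintenance 1,632.83; R&D 3,248.05.
At nearest $100: Quality Lab $3,500; Maintenance $1,600; R&D $3,200. Sum = $8,300.
Difference $8,400 − $8,300 = +$100 applied to largest allocation (Quality Lab): Quality Lab becomes $3,600.

Quality Lab: $3,600; Maintenance: $1,600; R&D: $3,200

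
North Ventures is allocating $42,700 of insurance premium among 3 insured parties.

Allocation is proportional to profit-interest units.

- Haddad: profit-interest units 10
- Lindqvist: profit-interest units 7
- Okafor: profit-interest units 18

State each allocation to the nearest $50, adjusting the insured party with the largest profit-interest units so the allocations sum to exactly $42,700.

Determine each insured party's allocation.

Haddad: $12,200 | Lindqvist: $8,550 | Okafor: $21,950

Profit-interest units total: 10 + 7 + 18 = 35.
Unrounded shares: Haddad 12,200.00; Lindqvist 8,540.00; Okafor 21,960.00.
Rounded to nearest $50: Haddad $12,200; Lindqvist $8,550; Okafor $21,950. Sum = $42,700.
Sum already equals the total — no adjustment.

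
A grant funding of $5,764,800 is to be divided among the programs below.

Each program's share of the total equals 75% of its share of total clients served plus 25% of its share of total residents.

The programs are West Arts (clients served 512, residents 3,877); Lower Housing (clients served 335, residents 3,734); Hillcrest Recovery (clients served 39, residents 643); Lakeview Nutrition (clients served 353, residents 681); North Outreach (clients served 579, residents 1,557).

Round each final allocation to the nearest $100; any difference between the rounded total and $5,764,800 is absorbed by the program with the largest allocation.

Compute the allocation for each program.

West Arts: $1,750,100 · Lower Housing: $1,309,600 · Hillcrest Recovery: $181,100 · Lakeview Nutrition: $933,100 · North Outreach: $1,590,900

Clients served total 1,818; residents total 10,492.
Composite weights (75% clients served + 25% residents): West Arts 0.3036; Lower Housing 0.2272; Hillcrest Recovery 0.0314; Lakeview Nutrition 0.1619; North Outreach 0.2760.
Raw shares: West Arts 1,750,199.22; Lower Housing 1,309,611.93; Hillcrest Recovery 181,074.13; Lakeview Nutrition 933,054.28; North Outreach 1,590,860.44.
Rounded to nearest $100: West Arts $1,750,200; Lower Housing $1,309,600; Hillcrest Recovery $181,100; Lakeview Nutrition $933,100; North Outreach $1,590,900. Sum = $5,764,900.
Difference $5,764,800 − $5,764,900 = −$100 applied to largest allocation (West Arts): West Arts becomes $1,750,100.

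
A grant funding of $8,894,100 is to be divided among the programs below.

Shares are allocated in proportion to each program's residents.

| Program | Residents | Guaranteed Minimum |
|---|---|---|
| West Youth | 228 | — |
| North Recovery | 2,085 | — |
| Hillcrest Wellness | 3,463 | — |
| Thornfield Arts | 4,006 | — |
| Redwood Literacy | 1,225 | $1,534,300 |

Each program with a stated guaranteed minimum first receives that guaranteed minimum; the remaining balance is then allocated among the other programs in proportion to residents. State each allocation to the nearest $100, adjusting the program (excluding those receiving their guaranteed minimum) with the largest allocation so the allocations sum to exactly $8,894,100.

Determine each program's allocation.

Minimums first: Redwood Literacy $1,534,300. Remaining pool $7,359,800.
Remaining pool split over remaining residents 9,782: West Youth 171,543.08 → $171,500; North Recovery 1,568,716.32 → $1,568,700; Hillcrest Wellness 2,605,498.61 → $2,605,500; Thornfield Arts 3,014,042.00 → $3,014,000.
Rounding difference +$100 applied to Thornfield Arts → $3,014,100.

West Youth: $171,500 · North Recovery: $1,568,700 · Hillcrest Wellness: $2,605,500 · Thornfield Arts: $3,014,100 · Redwood Literacy: $1,534,300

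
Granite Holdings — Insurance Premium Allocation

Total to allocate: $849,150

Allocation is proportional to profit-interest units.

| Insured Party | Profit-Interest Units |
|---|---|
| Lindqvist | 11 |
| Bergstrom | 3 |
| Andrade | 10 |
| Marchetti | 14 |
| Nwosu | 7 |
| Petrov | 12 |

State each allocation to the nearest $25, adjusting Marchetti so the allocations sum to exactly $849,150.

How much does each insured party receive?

Lindqvist: $163,875 · Bergstrom: $44,700 · Andrade: $148,975 · Marchetti: $208,550 · Nwosu: $104,275 · Petrov: $178,775

Combined profit-interest units = 57.
Unrounded shares: Lindqvist 11/57 × $849,150 = 163,871.05; Bergstrom 3/57 × $849,150 = 44,692.11; Andrade 10/57 × $849,150 = 148,973.68; Marchetti 14/57 × $849,150 = 208,563.16; Nwosu 7/57 × $849,150 = 104,281.58; Petrov 12/57 × $849,150 = 178,768.42.
After rounding ($25): Lindqvist $163,875; Bergstrom $44,700; Andrade $148,975; Marchetti $208,575; Nwosu $104,275; Petrov $178,775. Sum = $849,175.
Difference $849,150 − $849,175 = −$25 applied to Marchetti: Marchetti becomes $208,550.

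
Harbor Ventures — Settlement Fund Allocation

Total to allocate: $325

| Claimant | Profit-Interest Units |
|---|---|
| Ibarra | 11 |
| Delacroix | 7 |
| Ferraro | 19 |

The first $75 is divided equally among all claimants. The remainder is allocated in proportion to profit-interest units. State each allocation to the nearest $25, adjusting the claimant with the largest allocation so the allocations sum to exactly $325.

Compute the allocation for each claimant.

$75 shared equally gives $25 per claimant.
Remainder $250 by profit-interest units (total 37): Ibarra 74.32 → $75; Delacroix 47.30 → $50; Ferraro 128.38 → $125.
Totals: Ibarra $25 + $75 = $100; Delacroix $25 + $50 = $75; Ferraro $25 + $125 = $150.

Ibarra: $100 · Delacroix: $75 · Ferraro: $150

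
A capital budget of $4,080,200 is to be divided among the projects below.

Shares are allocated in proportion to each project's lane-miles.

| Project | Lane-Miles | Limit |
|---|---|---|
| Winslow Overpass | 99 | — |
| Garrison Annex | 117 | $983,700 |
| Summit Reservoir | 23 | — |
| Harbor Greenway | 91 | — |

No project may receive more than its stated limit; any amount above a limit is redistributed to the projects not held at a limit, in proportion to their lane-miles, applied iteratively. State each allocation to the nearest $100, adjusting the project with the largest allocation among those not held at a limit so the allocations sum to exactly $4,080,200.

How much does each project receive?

Lane-miles total: 330.
Pro-rata shares before constraints: Winslow Overpass 1,224,060.00; Garrison Annex 1,446,616.36; Summit Reservoir 284,377.58; Harbor Greenway 1,125,146.06.
Cap binds for Garrison Annex ($983,700); residual $3,096,500 reallocated over remaining lane-miles 213.
Remaining shares: Winslow Overpass 1,439,218.31 → $1,439,200; Summit Reservoir 334,363.85 → $334,400; Harbor Greenway 1,322,917.84 → $1,322,900.

Winslow Overpass: $1,439,200; Garrison Annex: $983,700; Summit Reservoir: $334,400; Harbor Greenway: $1,322,900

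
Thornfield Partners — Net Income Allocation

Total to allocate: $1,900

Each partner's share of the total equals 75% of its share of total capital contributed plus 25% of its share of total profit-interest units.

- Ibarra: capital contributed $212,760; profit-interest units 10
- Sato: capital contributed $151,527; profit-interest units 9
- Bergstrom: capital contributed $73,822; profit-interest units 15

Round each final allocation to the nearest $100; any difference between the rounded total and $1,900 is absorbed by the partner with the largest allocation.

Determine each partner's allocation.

Totals — capital contributed 438,109, profit-interest units 34.
Combined weights (75% capital contributed + 25% profit-interest units): Ibarra 0.4378; Sato 0.3256; Bergstrom 0.2367.
Unrounded shares: Ibarra 831.73; Sato 618.59; Bergstrom 449.67.
Rounded to nearest $100: Ibarra $800; Sato $600; Bergstrom $400. Sum = $1,800.
Difference $1,900 − $1,800 = +$100 applied to largest allocation (Ibarra): Ibarra becomes $900.

Ibarra: $900 | Sato: $600 | Bergstrom: $400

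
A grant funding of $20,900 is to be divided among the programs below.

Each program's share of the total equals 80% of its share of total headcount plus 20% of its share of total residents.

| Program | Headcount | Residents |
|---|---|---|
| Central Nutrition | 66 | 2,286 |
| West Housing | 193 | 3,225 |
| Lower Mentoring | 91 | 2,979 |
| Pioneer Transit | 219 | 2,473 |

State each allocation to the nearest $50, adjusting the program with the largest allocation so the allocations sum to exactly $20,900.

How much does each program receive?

Central Nutrition: $2,800 · West Housing: $6,900 · Lower Mentoring: $3,800 · Pioneer Transit: $7,400

Headcount total 569; residents total 10,963.
Combined weights (80% headcount + 20% residents): Central Nutrition 0.1345; West Housing 0.3302; Lower Mentoring 0.1823; Pioneer Transit 0.3530.
Proportional shares: Central Nutrition 2,811.01; West Housing 6,900.92; Lower Mentoring 3,809.87; Pioneer Transit 7,378.20.
After rounding ($50): Central Nutrition $2,800; West Housing $6,900; Lower Mentoring $3,800; Pioneer Transit $7,400. Sum = $20,900.
Sum already equals the total — no adjustment.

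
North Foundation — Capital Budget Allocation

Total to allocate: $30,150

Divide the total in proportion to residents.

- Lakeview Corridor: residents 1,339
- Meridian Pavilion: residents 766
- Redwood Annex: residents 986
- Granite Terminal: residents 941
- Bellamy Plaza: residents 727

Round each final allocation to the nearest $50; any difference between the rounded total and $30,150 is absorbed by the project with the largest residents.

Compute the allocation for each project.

Sum of residents: 1,339 + 766 + 986 + 941 + 727 = 4,759.
Proportional shares: Lakeview Corridor 8,483.05; Meridian Pavilion 4,852.89; Redwood Annex 6,246.67; Granite Terminal 5,961.58; Bellamy Plaza 4,605.81.
Rounded to nearest $50: Lakeview Corridor $8,500; Meridian Pavilion $4,850; Redwood Annex $6,250; Granite Terminal $5,950; Bellamy Plaza $4,600. Sum = $30,150.
No rounding difference to absorb.

Lakeview Corridor: $8,500; Meridian Pavilion: $4,850; Redwood Annex: $6,250; Granite Terminal: $5,950; Bellamy Plaza: $4,600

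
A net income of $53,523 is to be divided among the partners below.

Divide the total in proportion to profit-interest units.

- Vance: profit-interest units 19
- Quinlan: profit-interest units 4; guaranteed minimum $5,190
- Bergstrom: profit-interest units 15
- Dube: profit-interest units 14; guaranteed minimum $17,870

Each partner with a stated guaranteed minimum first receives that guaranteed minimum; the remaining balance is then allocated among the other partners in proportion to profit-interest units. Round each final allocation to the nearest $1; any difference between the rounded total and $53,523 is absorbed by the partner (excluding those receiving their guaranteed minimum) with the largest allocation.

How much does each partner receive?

Guaranteed amounts: Quinlan $5,190; Dube $17,870. Balance $30,463.
Balance split over remaining profit-interest units 34: Vance 17,023.44 → $17,023; Bergstrom 13,439.56 → $13,440.

Vance: $17,023; Quinlan: $5,190; Bergstrom: $13,440; Dube: $17,870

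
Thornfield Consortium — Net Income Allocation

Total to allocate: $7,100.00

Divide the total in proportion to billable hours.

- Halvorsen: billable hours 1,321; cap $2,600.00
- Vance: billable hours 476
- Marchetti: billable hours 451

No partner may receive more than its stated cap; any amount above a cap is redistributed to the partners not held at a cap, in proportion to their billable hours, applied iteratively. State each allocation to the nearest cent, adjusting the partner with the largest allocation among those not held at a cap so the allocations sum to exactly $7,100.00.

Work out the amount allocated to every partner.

Halvorsen: $2,600.00 | Vance: $2,310.68 | Marchetti: $2,189.32

Sum of billable hours: 2,248.
Proportional shares (ignoring caps): Halvorsen 4,172.1975; Vance 1,503.3808; Marchetti 1,424.4217.
Cap binds for Halvorsen ($2,600.00); residual $4,500.00 reallocated over remaining billable hours 927.
Remaining shares: Vance 2,310.6796 → $2,310.68; Marchetti 2,189.3204 → $2,189.32.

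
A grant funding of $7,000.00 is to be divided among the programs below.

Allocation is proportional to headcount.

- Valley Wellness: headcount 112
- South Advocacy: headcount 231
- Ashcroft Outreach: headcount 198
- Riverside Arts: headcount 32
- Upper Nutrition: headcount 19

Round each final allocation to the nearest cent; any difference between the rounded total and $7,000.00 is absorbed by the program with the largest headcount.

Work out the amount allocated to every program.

Total headcount = 112 + 231 + 198 + 32 + 19 = 592.
Pro-rata amounts: Valley Wellness 1,324.3243; South Advocacy 2,731.4189; Ashcroft Outreach 2,341.2162; Riverside Arts 378.3784; Upper Nutrition 224.6622.
Rounded to nearest cent: Valley Wellness $1,324.32; South Advocacy $2,731.42; Ashcroft Outreach $2,341.22; Riverside Arts $378.38; Upper Nutrition $224.66. Sum = $7,000.00.
No rounding difference to absorb.

Valley Wellness: $1,324.32; South Advocacy: $2,731.42; Ashcroft Outreach: $2,341.22; Riverside Arts: $378.38; Upper Nutrition: $224.66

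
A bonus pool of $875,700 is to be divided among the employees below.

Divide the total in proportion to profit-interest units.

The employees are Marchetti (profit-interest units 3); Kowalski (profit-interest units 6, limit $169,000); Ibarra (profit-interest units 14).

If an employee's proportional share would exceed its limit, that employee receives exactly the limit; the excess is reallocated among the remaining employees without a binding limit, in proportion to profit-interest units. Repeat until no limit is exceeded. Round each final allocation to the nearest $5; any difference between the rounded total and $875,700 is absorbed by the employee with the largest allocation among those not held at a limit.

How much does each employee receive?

Marchetti: $124,710 · Kowalski: $169,000 · Ibarra: $581,990

Profit-interest units total: 23.
Pro-rata shares before constraints: Marchetti 114,221.74; Kowalski 228,443.48; Ibarra 533,034.78.
Cap binds for Kowalski ($169,000); balance $706,700 reallocated over remaining profit-interest units 17.
Remaining shares: Marchetti 124,711.76 → $124,710; Ibarra 581,988.24 → $581,990.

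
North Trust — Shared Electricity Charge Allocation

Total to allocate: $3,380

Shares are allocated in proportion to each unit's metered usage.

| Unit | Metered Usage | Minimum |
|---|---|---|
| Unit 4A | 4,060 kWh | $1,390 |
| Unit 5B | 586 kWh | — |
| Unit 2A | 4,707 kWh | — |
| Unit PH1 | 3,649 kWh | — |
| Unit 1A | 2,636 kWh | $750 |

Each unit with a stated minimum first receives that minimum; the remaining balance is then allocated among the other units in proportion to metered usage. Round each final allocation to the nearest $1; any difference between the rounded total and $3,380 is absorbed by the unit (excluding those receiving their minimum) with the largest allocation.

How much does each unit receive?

Guaranteed amounts: Unit 4A $1,390; Unit 1A $750. Balance $1,240.
Balance split over remaining metered usage 8,942: Unit 5B 81.26 → $81; Unit 2A 652.73 → $653; Unit PH1 506.01 → $506.

Unit 4A: $1,390 · Unit 5B: $81 · Unit 2A: $653 · Unit PH1: $506 · Unit 1A: $750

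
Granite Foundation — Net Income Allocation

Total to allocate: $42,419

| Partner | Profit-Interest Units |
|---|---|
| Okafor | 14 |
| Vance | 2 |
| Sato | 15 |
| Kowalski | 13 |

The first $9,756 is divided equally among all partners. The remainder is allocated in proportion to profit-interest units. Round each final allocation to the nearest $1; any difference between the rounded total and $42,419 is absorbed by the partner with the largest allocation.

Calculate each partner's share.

Okafor: $12,832; Vance: $3,924; Sato: $13,574; Kowalski: $12,089

First tranche $9,756 split equally: $2,439 each.
Remainder $32,663 by profit-interest units (total 44): Okafor 10,392.77 → $10,393; Vance 1,484.68 → $1,485; Sato 11,135.11 → $11,135; Kowalski 9,650.43 → $9,650.
Totals: Okafor $2,439 + $10,393 = $12,832; Vance $2,439 + $1,485 = $3,924; Sato $2,439 + $11,135 = $13,574; Kowalski $2,439 + $9,650 = $12,089.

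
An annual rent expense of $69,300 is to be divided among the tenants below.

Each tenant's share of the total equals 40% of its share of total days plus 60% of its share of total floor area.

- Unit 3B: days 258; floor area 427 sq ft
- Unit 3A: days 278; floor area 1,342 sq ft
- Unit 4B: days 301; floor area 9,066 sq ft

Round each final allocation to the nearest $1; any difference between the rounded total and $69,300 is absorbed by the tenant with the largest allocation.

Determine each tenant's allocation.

Unit 3B: $10,183; Unit 3A: $14,357; Unit 4B: $44,760

Totals — days 837, floor area 10,835.
Composite weights (40% days + 60% floor area): Unit 3B 0.1469; Unit 3A 0.2072; Unit 4B 0.6459.
Pro-rata amounts: Unit 3B 10,183.16; Unit 3A 14,356.89; Unit 4B 44,759.95.
After rounding ($1): Unit 3B $10,183; Unit 3A $14,357; Unit 4B $44,760. Sum = $69,300.
Rounded total matches; no reconciliation needed.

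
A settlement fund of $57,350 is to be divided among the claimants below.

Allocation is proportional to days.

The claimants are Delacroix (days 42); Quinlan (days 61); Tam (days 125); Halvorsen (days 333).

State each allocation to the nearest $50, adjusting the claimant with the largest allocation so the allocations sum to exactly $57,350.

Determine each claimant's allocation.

Delacroix: $4,300; Quinlan: $6,250; Tam: $12,800; Halvorsen: $34,000

Combined days = 561.
Raw shares: Delacroix 42/561 × $57,350 = 4,293.58; Quinlan 61/561 × $57,350 = 6,235.92; Tam 125/561 × $57,350 = 12,778.52; Halvorsen 333/561 × $57,350 = 34,041.98.
At nearest $50: Delacroix $4,300; Quinlan $6,250; Tam $12,800; Halvorsen $34,050. Sum = $57,400.
Difference $57,350 − $57,400 = −$50 applied to largest allocation (Halvorsen): Halvorsen becomes $34,000.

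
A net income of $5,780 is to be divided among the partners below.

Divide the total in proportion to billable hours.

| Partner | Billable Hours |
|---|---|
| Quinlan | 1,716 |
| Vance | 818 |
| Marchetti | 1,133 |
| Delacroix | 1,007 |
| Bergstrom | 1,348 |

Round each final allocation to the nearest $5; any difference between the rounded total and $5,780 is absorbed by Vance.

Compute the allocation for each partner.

Sum of billable hours: 6,022.
Unrounded shares: Quinlan 1,716/6,022 × $5,780 = 1,647.04; Vance 818/6,022 × $5,780 = 785.13; Marchetti 1,133/6,022 × $5,780 = 1,087.47; Delacroix 1,007/6,022 × $5,780 = 966.53; Bergstrom 1,348/6,022 × $5,780 = 1,293.83.
At nearest $5: Quinlan $1,645; Vance $785; Marchetti $1,085; Delacroix $965; Bergstrom $1,295. Sum = $5,775.
Difference $5,780 − $5,775 = +$5 applied to Vance: Vance becomes $790.

Quinlan: $1,645 | Vance: $790 | Marchetti: $1,085 | Delacroix: $965 | Bergstrom: $1,295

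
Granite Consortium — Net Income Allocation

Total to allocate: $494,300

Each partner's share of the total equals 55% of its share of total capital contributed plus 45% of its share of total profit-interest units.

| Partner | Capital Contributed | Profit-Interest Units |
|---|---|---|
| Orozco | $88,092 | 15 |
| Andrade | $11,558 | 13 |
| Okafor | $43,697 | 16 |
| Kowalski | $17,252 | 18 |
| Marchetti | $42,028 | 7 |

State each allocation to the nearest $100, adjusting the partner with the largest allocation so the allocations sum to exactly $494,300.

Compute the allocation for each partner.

Orozco: $166,500 | Andrade: $57,400 | Okafor: $110,200 | Kowalski: $81,200 | Marchetti: $79,000

Capital contributed total 202,627; profit-interest units total 69.
Combined weights (55% capital contributed + 45% profit-interest units): Orozco 0.3369; Andrade 0.1162; Okafor 0.2230; Kowalski 0.1642; Marchetti 0.1597.
Raw shares: Orozco 166,548.63; Andrade 57,415.43; Okafor 110,207.47; Kowalski 81,173.56; Marchetti 78,954.91.
At nearest $100: Orozco $166,500; Andrade $57,400; Okafor $110,200; Kowalski $81,200; Marchetti $79,000. Sum = $494,300.
Rounded total matches; no reconciliation needed.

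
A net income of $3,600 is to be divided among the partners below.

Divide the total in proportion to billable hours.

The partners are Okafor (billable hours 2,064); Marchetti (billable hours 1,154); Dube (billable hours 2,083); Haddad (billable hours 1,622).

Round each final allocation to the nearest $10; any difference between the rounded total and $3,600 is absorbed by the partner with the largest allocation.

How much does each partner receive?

Okafor: $1,070 · Marchetti: $600 · Dube: $1,090 · Haddad: $840

Combined billable hours = 6,923.
Pro-rata amounts: Okafor 2,064/6,923 × $3,600 = 1,073.29; Marchetti 1,154/6,923 × $3,600 = 600.09; Dube 2,083/6,923 × $3,600 = 1,083.17; Haddad 1,622/6,923 × $3,600 = 843.45.
After rounding ($10): Okafor $1,070; Marchetti $600; Dube $1,080; Haddad $840. Sum = $3,590.
Difference $3,600 − $3,590 = +$10 applied to largest allocation (Dube): Dube becomes $1,090.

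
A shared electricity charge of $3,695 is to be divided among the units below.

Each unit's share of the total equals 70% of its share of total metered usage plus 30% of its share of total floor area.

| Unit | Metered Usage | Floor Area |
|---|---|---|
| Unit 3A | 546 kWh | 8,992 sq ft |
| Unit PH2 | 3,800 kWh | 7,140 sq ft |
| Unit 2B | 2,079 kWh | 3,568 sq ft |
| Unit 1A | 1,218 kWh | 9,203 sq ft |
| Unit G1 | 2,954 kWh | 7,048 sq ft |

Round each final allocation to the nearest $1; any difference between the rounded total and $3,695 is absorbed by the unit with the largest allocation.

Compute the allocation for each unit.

Unit 3A: $411 | Unit PH2: $1,148 | Unit 2B: $617 | Unit 1A: $581 | Unit G1: $938

Totals — metered usage 10,597, floor area 35,951.
Combined weights (70% metered usage + 30% floor area): Unit 3A 0.1111; Unit PH2 0.3106; Unit 2B 0.1671; Unit 1A 0.1573; Unit G1 0.2539.
Unrounded shares: Unit 3A 410.52; Unit PH2 1,147.65; Unit 2B 617.45; Unit 1A 581.05; Unit G1 938.32.
Rounded to nearest $1: Unit 3A $411; Unit PH2 $1,148; Unit 2B $617; Unit 1A $581; Unit G1 $938. Sum = $3,695.
No rounding difference to absorb.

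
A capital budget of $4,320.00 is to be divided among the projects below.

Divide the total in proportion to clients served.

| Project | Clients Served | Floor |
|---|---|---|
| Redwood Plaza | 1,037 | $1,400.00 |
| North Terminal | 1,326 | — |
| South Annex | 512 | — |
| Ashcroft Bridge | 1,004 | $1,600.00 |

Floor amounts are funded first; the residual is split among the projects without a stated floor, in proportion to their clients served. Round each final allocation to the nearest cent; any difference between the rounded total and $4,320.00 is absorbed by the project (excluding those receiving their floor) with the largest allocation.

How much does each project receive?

Redwood Plaza: $1,400.00 | North Terminal: $952.30 | South Annex: $367.70 | Ashcroft Bridge: $1,600.00

Guaranteed amounts: Redwood Plaza $1,400.00; Ashcroft Bridge $1,600.00. Balance $1,320.00.
Balance split over remaining clients served 1,838: North Terminal 952.2960 → $952.30; South Annex 367.7040 → $367.70.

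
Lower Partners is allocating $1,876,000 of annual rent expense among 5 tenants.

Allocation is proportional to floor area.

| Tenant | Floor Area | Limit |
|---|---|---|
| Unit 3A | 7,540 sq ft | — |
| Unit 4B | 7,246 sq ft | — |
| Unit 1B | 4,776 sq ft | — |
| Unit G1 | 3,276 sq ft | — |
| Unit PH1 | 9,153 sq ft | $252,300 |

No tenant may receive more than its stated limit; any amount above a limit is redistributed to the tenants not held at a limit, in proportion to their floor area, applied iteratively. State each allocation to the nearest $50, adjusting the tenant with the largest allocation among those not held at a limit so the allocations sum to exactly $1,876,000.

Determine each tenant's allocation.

Unit 3A: $536,100 | Unit 4B: $515,150 | Unit 1B: $339,550 | Unit G1: $232,900 | Unit PH1: $252,300

Combined floor area = 31,991.
Proportional shares (ignoring caps): Unit 3A 442,156.86; Unit 4B 424,916.26; Unit 1B 280,071.77; Unit G1 192,109.53; Unit PH1 536,745.58.
Capped: Unit PH1 ($252,300); balance $1,623,700 reallocated over remaining floor area 22,838.
Remaining shares: Unit 3A 536,066.99 → $536,050; Unit 4B 515,164.65 → $515,150; Unit 1B 339,556.49 → $339,550; Unit G1 232,911.87 → $232,900.
Rounding difference +$50 applied to Unit 3A → $536,100.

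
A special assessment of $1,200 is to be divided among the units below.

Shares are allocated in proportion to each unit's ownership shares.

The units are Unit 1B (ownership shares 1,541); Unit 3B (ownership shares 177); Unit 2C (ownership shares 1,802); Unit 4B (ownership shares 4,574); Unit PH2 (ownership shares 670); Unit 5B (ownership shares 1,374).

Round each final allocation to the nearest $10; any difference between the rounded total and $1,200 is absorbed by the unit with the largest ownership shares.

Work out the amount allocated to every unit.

Unit 1B: $180 · Unit 3B: $20 · Unit 2C: $210 · Unit 4B: $550 · Unit PH2: $80 · Unit 5B: $160

Combined ownership shares = 1,541 + 177 + 1,802 + 4,574 + 670 + 1,374 = 10,138.
Raw shares: Unit 1B 182.40; Unit 3B 20.95; Unit 2C 213.30; Unit 4B 541.41; Unit PH2 79.31; Unit 5B 162.64.
Rounded to nearest $10: Unit 1B $180; Unit 3B $20; Unit 2C $210; Unit 4B $540; Unit PH2 $80; Unit 5B $160. Sum = $1,190.
Difference $1,200 − $1,190 = +$10 applied to largest ownership shares (Unit 4B): Unit 4B becomes $550.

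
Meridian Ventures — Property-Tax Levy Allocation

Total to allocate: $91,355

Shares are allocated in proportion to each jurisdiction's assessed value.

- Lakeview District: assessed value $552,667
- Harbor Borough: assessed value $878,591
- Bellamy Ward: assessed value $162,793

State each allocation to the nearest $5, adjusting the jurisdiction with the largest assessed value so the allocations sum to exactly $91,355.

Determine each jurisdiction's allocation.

Sum of assessed value: 552,667 + 878,591 + 162,793 = 1,594,051.
Raw shares: Lakeview District 31,673.32; Harbor Borough 50,352.02; Bellamy Ward 9,329.66.
At nearest $5: Lakeview District $31,675; Harbor Borough $50,350; Bellamy Ward $9,330. Sum = $91,355.
Sum already equals the total — no adjustment.

Lakeview District: $31,675 · Harbor Borough: $50,350 · Bellamy Ward: $9,330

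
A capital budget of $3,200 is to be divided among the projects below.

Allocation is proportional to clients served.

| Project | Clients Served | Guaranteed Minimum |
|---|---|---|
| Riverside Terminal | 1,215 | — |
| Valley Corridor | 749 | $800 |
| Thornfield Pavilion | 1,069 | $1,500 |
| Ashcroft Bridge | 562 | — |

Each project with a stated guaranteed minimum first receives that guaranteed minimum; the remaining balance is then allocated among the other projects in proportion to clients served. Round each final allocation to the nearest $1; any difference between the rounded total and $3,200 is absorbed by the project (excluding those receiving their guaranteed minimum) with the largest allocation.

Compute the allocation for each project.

Guaranteed amounts: Valley Corridor $800; Thornfield Pavilion $1,500. Residual $900.
Residual split over remaining clients served 1,777: Riverside Terminal 615.36 → $615; Ashcroft Bridge 284.64 → $285.

Riverside Terminal: $615 · Valley Corridor: $800 · Thornfield Pavilion: $1,500 · Ashcroft Bridge: $285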